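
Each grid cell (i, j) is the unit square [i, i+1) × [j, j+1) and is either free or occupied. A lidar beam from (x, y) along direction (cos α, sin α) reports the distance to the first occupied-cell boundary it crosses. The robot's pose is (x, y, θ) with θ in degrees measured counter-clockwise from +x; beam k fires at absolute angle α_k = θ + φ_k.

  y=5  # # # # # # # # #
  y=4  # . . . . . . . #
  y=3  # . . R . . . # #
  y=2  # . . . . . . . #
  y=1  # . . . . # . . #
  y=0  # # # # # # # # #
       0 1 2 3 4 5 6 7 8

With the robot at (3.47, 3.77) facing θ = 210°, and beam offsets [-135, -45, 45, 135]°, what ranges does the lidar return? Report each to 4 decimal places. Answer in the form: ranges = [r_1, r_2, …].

ranges = [1.2734, 2.5571, 2.8677, 4.6898]

beam 1: φ=-135°, α=75°
  cosα=0.2588 sinα=0.9659 | (3,3) | tMaxX 2.0478 tMaxY 0.2381 | tΔX 3.8637 tΔY 1.0353
    t=0.2381 [y] (3,4)
    t=1.2734 [y] (3,5) — stop
  → r_1 = 1.2734
beam 2: φ=-45°, α=165°
  cosα=-0.9659 sinα=0.2588 | (3,3) | tMaxX 0.4866 tMaxY 0.8887 | tΔX 1.0353 tΔY 3.8637
    t=0.4866 [x] (2,3)
    t=0.8887 [y] (2,4)
    t=1.5219 [x] (1,4)
    t=2.5571 [x] (0,4) — stop
  → r_2 = 2.5571
beam 3: φ=45°, α=255°
  cosα=-0.2588 sinα=-0.9659 | (3,3) | tMaxX 1.8159 tMaxY 0.7972 | tΔX 3.8637 tΔY 1.0353
    t=0.7972 [y] (3,2)
    t=1.8159 [x] (2,2)
    t=1.8324 [y] (2,1)
    t=2.8677 [y] (2,0) — stop
  → r_3 = 2.8677
beam 4: φ=135°, α=345°
  cosα=0.9659 sinα=-0.2588 | (3,3) | tMaxX 0.5487 tMaxY 2.9751 | tΔX 1.0353 tΔY 3.8637
    t=0.5487 [x] (4,3)
    t=1.5840 [x] (5,3)
    t=2.6192 [x] (6,3)
    t=2.9751 [y] (6,2)
    t=3.6545 [x] (7,2)
    t=4.6898 [x] (8,2) — stop
  → r_4 = 4.6898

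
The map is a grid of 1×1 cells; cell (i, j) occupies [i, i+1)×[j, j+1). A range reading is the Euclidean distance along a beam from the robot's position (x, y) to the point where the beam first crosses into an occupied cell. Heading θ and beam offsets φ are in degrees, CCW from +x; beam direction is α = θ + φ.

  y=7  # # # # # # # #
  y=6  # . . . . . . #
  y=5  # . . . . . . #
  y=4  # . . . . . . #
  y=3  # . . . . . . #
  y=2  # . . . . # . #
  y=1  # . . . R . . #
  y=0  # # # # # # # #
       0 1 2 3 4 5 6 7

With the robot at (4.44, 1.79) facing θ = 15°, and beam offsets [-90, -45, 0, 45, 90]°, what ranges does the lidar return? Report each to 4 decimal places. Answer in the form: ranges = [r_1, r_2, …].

ranges = [0.8179, 1.5800, 0.8114, 1.1200, 5.3938]

beam 1: φ=-90°, α=285°
  d=(0.2588,-0.9659)  start (4,1)  tX=2.1637 tY=0.8179  stride 1/|dx|=3.8637 1/|dy|=1.0353
    cross y-line → (4,0), t=0.8179 (wall)
  → r_1 = 0.8179
beam 2: φ=-45°, α=330°
  d=(0.8660,-0.5000)  start (4,1)  tX=0.6466 tY=1.5800  stride 1/|dx|=1.1547 1/|dy|=2.0000
    cross x-line → (5,1), t=0.6466
    cross y-line → (5,0), t=1.5800 (wall)
  → r_2 = 1.5800
beam 3: φ=0°, α=15°
  d=(0.9659,0.2588)  start (4,1)  tX=0.5798 tY=0.8114  stride 1/|dx|=1.0353 1/|dy|=3.8637
    cross x-line → (5,1), t=0.5798
    cross y-line → (5,2), t=0.8114 (wall)
  → r_3 = 0.8114
beam 4: φ=45°, α=60°
  d=(0.5000,0.8660)  start (4,1)  tX=1.1200 tY=0.2425  stride 1/|dx|=2.0000 1/|dy|=1.1547
    cross y-line → (4,2), t=0.2425
    cross x-line → (5,2), t=1.1200 (wall)
  → r_4 = 1.1200
beam 5: φ=90°, α=105°
  d=(-0.2588,0.9659)  start (4,1)  tX=1.7000 tY=0.2174  stride 1/|dx|=3.8637 1/|dy|=1.0353
    cross y-line → (4,2), t=0.2174
    cross y-line → (4,3), t=1.2527
    cross x-line → (3,3), t=1.7000
    cross y-line → (3,4), t=2.2880
    cross y-line → (3,5), t=3.3232
    cross y-line → (3,6), t=4.3585
    cross y-line → (3,7), t=5.3938 (wall)
  → r_5 = 5.3938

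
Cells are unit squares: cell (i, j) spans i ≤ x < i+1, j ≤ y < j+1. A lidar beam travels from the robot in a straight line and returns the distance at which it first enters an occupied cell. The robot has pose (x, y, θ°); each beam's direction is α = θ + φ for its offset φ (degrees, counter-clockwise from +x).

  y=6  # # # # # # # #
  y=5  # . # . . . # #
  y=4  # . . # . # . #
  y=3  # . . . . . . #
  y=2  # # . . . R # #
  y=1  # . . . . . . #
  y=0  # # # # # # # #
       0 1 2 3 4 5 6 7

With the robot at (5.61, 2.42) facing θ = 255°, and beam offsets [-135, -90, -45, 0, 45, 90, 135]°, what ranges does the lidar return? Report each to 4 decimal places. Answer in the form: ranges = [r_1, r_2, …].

beam 1: φ=-135°, α=120°
  cosα=-0.5000 sinα=0.8660 | (5,2) | tMaxX 1.2200 tMaxY 0.6697 | tΔX 2.0000 tΔY 1.1547
    t=0.6697 [y] (5,3)
    t=1.2200 [x] (4,3)
    t=1.8244 [y] (4,4)
    t=2.9791 [y] (4,5)
    t=3.2200 [x] (3,5)
    t=4.1338 [y] (3,6) — stop
  → r_1 = 4.1338
beam 2: φ=-90°, α=165°
  cosα=-0.9659 sinα=0.2588 | (5,2) | tMaxX 0.6315 tMaxY 2.2409 | tΔX 1.0353 tΔY 3.8637
    t=0.6315 [x] (4,2)
    t=1.6668 [x] (3,2)
    t=2.2409 [y] (3,3)
    t=2.7021 [x] (2,3)
    t=3.7373 [x] (1,3)
    t=4.7726 [x] (0,3) — stop
  → r_2 = 4.7726
beam 3: φ=-45°, α=210°
  cosα=-0.8660 sinα=-0.5000 | (5,2) | tMaxX 0.7044 tMaxY 0.8400 | tΔX 1.1547 tΔY 2.0000
    t=0.7044 [x] (4,2)
    t=0.8400 [y] (4,1)
    t=1.8591 [x] (3,1)
    t=2.8400 [y] (3,0) — stop
  → r_3 = 2.8400
beam 4: φ=0°, α=255°
  cosα=-0.2588 sinα=-0.9659 | (5,2) | tMaxX 2.3569 tMaxY 0.4348 | tΔX 3.8637 tΔY 1.0353
    t=0.4348 [y] (5,1)
    t=1.4701 [y] (5,0) — stop
  → r_4 = 1.4701
beam 5: φ=45°, α=300°
  cosα=0.5000 sinα=-0.8660 | (5,2) | tMaxX 0.7800 tMaxY 0.4850 | tΔX 2.0000 tΔY 1.1547
    t=0.4850 [y] (5,1)
    t=0.7800 [x] (6,1)
    t=1.6397 [y] (6,0) — stop
  → r_5 = 1.6397
beam 6: φ=90°, α=345°
  cosα=0.9659 sinα=-0.2588 | (5,2) | tMaxX 0.4038 tMaxY 1.6228 | tΔX 1.0353 tΔY 3.8637
    t=0.4038 [x] (6,2) — stop
  → r_6 = 0.4038
beam 7: φ=135°, α=30°
  cosα=0.8660 sinα=0.5000 | (5,2) | tMaxX 0.4503 tMaxY 1.1600 | tΔX 1.1547 tΔY 2.0000
    t=0.4503 [x] (6,2) — stop
  → r_7 = 0.4503

ranges = [4.1338, 4.7726, 2.8400, 1.4701, 1.6397, 0.4038, 0.4503]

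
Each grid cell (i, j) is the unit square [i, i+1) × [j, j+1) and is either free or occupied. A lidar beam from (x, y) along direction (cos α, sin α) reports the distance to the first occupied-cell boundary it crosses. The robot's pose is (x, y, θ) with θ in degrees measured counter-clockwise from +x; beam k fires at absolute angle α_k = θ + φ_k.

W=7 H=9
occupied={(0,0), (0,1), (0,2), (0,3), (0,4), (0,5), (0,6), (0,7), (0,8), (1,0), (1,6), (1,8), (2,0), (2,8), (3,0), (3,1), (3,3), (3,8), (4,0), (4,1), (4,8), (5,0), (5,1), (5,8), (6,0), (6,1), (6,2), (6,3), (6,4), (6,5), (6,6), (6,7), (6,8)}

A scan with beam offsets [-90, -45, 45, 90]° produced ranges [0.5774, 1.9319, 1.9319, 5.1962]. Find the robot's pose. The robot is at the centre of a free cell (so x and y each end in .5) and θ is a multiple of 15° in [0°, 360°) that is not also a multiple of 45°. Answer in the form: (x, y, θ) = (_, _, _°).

(x, y, θ) = (1.5, 4.5, 300°)

The pose lattice has 30·16 = 480 candidates. Test each by forward raycasting.
  (4.5, 6.5, 30°): beam 1 = 3.0000 ≠ 0.5774 ✗
  (2.5, 1.5, 345°): beam 1 = 0.5176 ≠ 0.5774 ✗
  (4.5, 3.5, 75°): beam 1 = 1.5529 ≠ 0.5774 ✗
  …
  (1.5, 4.5, 300°): r_1=0.5774, r_2=1.9319, r_3=1.9319, r_4=5.1962 — all match ✓
No second candidate reproduces the full scan.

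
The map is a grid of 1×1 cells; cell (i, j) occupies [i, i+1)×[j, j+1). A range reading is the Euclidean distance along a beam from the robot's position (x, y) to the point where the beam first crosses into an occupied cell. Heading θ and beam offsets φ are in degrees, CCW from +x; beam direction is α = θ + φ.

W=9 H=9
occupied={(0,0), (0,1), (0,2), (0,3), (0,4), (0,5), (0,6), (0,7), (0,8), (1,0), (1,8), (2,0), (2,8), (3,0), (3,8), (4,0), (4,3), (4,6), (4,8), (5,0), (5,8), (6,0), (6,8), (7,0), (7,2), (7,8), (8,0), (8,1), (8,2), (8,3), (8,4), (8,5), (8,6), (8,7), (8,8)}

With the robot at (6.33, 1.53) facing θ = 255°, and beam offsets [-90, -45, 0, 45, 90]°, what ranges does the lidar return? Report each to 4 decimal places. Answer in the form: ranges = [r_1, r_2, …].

ranges = [5.5180, 1.0600, 0.5487, 0.6120, 1.7289]

beam 1: φ=-90°, α=165°
  direction (-0.9659, 0.2588); cell (6,1); t to first gridline: x 0.3416, y 1.8159 (then +1.0353 / +3.8637)
    (5,1) via x @ 0.3416
    (4,1) via x @ 1.3769
    (4,2) via y @ 1.8159
    (3,2) via x @ 2.4122
    (2,2) via x @ 3.4475
    (1,2) via x @ 4.4827
    (0,2) via x @ 5.5180  # hit
  → r_1 = 5.5180
beam 2: φ=-45°, α=210°
  direction (-0.8660, -0.5000); cell (6,1); t to first gridline: x 0.3811, y 1.0600 (then +1.1547 / +2.0000)
    (5,1) via x @ 0.3811
    (5,0) via y @ 1.0600  # hit
  → r_2 = 1.0600
beam 3: φ=0°, α=255°
  direction (-0.2588, -0.9659); cell (6,1); t to first gridline: x 1.2750, y 0.5487 (then +3.8637 / +1.0353)
    (6,0) via y @ 0.5487  # hit
  → r_3 = 0.5487
beam 4: φ=45°, α=300°
  direction (0.5000, -0.8660); cell (6,1); t to first gridline: x 1.3400, y 0.6120 (then +2.0000 / +1.1547)
    (6,0) via y @ 0.6120  # hit
  → r_4 = 0.6120
beam 5: φ=90°, α=345°
  direction (0.9659, -0.2588); cell (6,1); t to first gridline: x 0.6936, y 2.0478 (then +1.0353 / +3.8637)
    (7,1) via x @ 0.6936
    (8,1) via x @ 1.7289  # hit
  → r_5 = 1.7289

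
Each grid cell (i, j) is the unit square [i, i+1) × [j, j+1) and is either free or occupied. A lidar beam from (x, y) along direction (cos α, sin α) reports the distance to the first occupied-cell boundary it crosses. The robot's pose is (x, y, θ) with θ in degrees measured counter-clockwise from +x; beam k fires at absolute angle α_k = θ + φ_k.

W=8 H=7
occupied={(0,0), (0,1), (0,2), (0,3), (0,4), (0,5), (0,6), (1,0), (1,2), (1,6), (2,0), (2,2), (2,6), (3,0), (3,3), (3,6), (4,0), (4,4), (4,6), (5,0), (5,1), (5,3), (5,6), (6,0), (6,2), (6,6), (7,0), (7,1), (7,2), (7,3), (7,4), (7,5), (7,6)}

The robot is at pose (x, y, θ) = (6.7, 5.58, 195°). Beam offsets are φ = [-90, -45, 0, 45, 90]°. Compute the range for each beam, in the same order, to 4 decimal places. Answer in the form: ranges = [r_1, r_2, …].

ranges = [0.4348, 0.8400, 2.2409, 1.8244, 1.1591]

beam 1: φ=-90°, α=105°
  dir = (cos 105°, sin 105°) = (-0.2588, 0.9659); from cell (6,5)
  next x-line at t=2.7046, next y-line at t=0.4348; Δt_x=3.8637, Δt_y=1.0353
    y: enter (6,6) at t=0.4348 ← occupied
  → r_1 = 0.4348
beam 2: φ=-45°, α=150°
  dir = (cos 150°, sin 150°) = (-0.8660, 0.5000); from cell (6,5)
  next x-line at t=0.8083, next y-line at t=0.8400; Δt_x=1.1547, Δt_y=2.0000
    x: enter (5,5) at t=0.8083
    y: enter (5,6) at t=0.8400 ← occupied
  → r_2 = 0.8400
beam 3: φ=0°, α=195°
  dir = (cos 195°, sin 195°) = (-0.9659, -0.2588); from cell (6,5)
  next x-line at t=0.7247, next y-line at t=2.2409; Δt_x=1.0353, Δt_y=3.8637
    x: enter (5,5) at t=0.7247
    x: enter (4,5) at t=1.7600
    y: enter (4,4) at t=2.2409 ← occupied
  → r_3 = 2.2409
beam 4: φ=45°, α=240°
  dir = (cos 240°, sin 240°) = (-0.5000, -0.8660); from cell (6,5)
  next x-line at t=1.4000, next y-line at t=0.6697; Δt_x=2.0000, Δt_y=1.1547
    y: enter (6,4) at t=0.6697
    x: enter (5,4) at t=1.4000
    y: enter (5,3) at t=1.8244 ← occupied
  → r_4 = 1.8244
beam 5: φ=90°, α=285°
  dir = (cos 285°, sin 285°) = (0.2588, -0.9659); from cell (6,5)
  next x-line at t=1.1591, next y-line at t=0.6005; Δt_x=3.8637, Δt_y=1.0353
    y: enter (6,4) at t=0.6005
    x: enter (7,4) at t=1.1591 ← occupied
  → r_5 = 1.1591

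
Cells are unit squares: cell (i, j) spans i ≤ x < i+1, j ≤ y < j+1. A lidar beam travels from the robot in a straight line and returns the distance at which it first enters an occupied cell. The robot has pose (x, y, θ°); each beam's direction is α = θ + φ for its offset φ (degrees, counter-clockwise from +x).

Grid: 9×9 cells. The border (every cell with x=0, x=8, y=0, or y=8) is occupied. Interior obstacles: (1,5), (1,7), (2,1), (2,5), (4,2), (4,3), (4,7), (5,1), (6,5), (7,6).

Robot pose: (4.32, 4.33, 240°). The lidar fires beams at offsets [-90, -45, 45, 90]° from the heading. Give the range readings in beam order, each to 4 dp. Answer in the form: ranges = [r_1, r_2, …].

beam 1: φ=-90°, α=150°
  direction (-0.8660, 0.5000); cell (4,4); t to first gridline: x 0.3695, y 1.3400 (then +1.1547 / +2.0000)
    (3,4) via x @ 0.3695
    (3,5) via y @ 1.3400
    (2,5) via x @ 1.5242  # hit
  → r_1 = 1.5242
beam 2: φ=-45°, α=195°
  direction (-0.9659, -0.2588); cell (4,4); t to first gridline: x 0.3313, y 1.2750 (then +1.0353 / +3.8637)
    (3,4) via x @ 0.3313
    (3,3) via y @ 1.2750
    (2,3) via x @ 1.3666
    (1,3) via x @ 2.4018
    (0,3) via x @ 3.4371  # hit
  → r_2 = 3.4371
beam 3: φ=45°, α=285°
  direction (0.2588, -0.9659); cell (4,4); t to first gridline: x 2.6273, y 0.3416 (then +3.8637 / +1.0353)
    (4,3) via y @ 0.3416  # hit
  → r_3 = 0.3416
beam 4: φ=90°, α=330°
  direction (0.8660, -0.5000); cell (4,4); t to first gridline: x 0.7852, y 0.6600 (then +1.1547 / +2.0000)
    (4,3) via y @ 0.6600  # hit
  → r_4 = 0.6600

ranges = [1.5242, 3.4371, 0.3416, 0.6600]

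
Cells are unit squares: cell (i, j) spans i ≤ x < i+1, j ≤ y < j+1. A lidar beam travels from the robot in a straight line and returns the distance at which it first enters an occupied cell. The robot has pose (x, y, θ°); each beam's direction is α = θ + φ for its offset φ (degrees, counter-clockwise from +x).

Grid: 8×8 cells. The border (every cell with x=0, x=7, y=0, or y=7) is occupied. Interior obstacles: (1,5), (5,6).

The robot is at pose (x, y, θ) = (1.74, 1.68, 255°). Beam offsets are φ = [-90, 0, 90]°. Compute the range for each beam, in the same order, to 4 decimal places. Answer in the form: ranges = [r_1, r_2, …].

beam 1: φ=-90°, α=165°
  cosα=-0.9659 sinα=0.2588 | (1,1) | tMaxX 0.7661 tMaxY 1.2364 | tΔX 1.0353 tΔY 3.8637
    t=0.7661 [x] (0,1) — stop
  → r_1 = 0.7661
beam 2: φ=0°, α=255°
  cosα=-0.2588 sinα=-0.9659 | (1,1) | tMaxX 2.8591 tMaxY 0.7040 | tΔX 3.8637 tΔY 1.0353
    t=0.7040 [y] (1,0) — stop
  → r_2 = 0.7040
beam 3: φ=90°, α=345°
  cosα=0.9659 sinα=-0.2588 | (1,1) | tMaxX 0.2692 tMaxY 2.6273 | tΔX 1.0353 tΔY 3.8637
    t=0.2692 [x] (2,1)
    t=1.3044 [x] (3,1)
    t=2.3397 [x] (4,1)
    t=2.6273 [y] (4,0) — stop
  → r_3 = 2.6273

ranges = [0.7661, 0.7040, 2.6273]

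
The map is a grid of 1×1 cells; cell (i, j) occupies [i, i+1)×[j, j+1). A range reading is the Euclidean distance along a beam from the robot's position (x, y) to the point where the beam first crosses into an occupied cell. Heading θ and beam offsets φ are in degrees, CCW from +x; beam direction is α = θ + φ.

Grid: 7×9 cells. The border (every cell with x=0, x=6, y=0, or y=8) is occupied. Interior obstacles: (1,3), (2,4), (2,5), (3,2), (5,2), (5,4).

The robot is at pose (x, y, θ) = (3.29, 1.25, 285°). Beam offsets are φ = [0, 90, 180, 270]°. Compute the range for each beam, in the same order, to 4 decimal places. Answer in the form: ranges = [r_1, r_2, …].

beam 1: φ=0°, α=285°
  d=(0.2588,-0.9659)  start (3,1)  tX=2.7432 tY=0.2588  stride 1/|dx|=3.8637 1/|dy|=1.0353
    cross y-line → (3,0), t=0.2588 (wall)
  → r_1 = 0.2588
beam 2: φ=90°, α=15°
  d=(0.9659,0.2588)  start (3,1)  tX=0.7350 tY=2.8978  stride 1/|dx|=1.0353 1/|dy|=3.8637
    cross x-line → (4,1), t=0.7350
    cross x-line → (5,1), t=1.7703
    cross x-line → (6,1), t=2.8056 (wall)
  → r_2 = 2.8056
beam 3: φ=180°, α=105°
  d=(-0.2588,0.9659)  start (3,1)  tX=1.1205 tY=0.7765  stride 1/|dx|=3.8637 1/|dy|=1.0353
    cross y-line → (3,2), t=0.7765 (wall)
  → r_3 = 0.7765
beam 4: φ=270°, α=195°
  d=(-0.9659,-0.2588)  start (3,1)  tX=0.3002 tY=0.9659  stride 1/|dx|=1.0353 1/|dy|=3.8637
    cross x-line → (2,1), t=0.3002
    cross y-line → (2,0), t=0.9659 (wall)
  → r_4 = 0.9659

ranges = [0.2588, 2.8056, 0.7765, 0.9659]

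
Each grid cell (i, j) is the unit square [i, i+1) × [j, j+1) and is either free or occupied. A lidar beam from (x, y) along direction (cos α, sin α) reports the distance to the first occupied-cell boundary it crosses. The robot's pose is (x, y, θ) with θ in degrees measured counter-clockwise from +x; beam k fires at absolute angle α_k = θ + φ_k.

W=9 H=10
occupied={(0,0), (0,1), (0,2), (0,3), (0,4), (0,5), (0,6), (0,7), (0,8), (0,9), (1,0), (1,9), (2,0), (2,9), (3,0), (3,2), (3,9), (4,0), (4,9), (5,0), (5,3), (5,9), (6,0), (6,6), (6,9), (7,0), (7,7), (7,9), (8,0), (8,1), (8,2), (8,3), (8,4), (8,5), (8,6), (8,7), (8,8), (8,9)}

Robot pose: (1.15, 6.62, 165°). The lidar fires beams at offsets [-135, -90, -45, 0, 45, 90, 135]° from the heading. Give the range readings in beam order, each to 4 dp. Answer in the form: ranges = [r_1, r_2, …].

ranges = [4.7600, 2.4640, 0.3000, 0.1553, 0.1732, 0.5796, 4.1800]

beam 1: φ=-135°, α=30°
  cosα=0.8660 sinα=0.5000 | (1,6) | tMaxX 0.9815 tMaxY 0.7600 | tΔX 1.1547 tΔY 2.0000
    t=0.7600 [y] (1,7)
    t=0.9815 [x] (2,7)
    t=2.1362 [x] (3,7)
    t=2.7600 [y] (3,8)
    t=3.2909 [x] (4,8)
    t=4.4456 [x] (5,8)
    t=4.7600 [y] (5,9) — stop
  → r_1 = 4.7600
beam 2: φ=-90°, α=75°
  cosα=0.2588 sinα=0.9659 | (1,6) | tMaxX 3.2841 tMaxY 0.3934 | tΔX 3.8637 tΔY 1.0353
    t=0.3934 [y] (1,7)
    t=1.4287 [y] (1,8)
    t=2.4640 [y] (1,9) — stop
  → r_2 = 2.4640
beam 3: φ=-45°, α=120°
  cosα=-0.5000 sinα=0.8660 | (1,6) | tMaxX 0.3000 tMaxY 0.4388 | tΔX 2.0000 tΔY 1.1547
    t=0.3000 [x] (0,6) — stop
  → r_3 = 0.3000
beam 4: φ=0°, α=165°
  cosα=-0.9659 sinα=0.2588 | (1,6) | tMaxX 0.1553 tMaxY 1.4682 | tΔX 1.0353 tΔY 3.8637
    t=0.1553 [x] (0,6) — stop
  → r_4 = 0.1553
beam 5: φ=45°, α=210°
  cosα=-0.8660 sinα=-0.5000 | (1,6) | tMaxX 0.1732 tMaxY 1.2400 | tΔX 1.1547 tΔY 2.0000
    t=0.1732 [x] (0,6) — stop
  → r_5 = 0.1732
beam 6: φ=90°, α=255°
  cosα=-0.2588 sinα=-0.9659 | (1,6) | tMaxX 0.5796 tMaxY 0.6419 | tΔX 3.8637 tΔY 1.0353
    t=0.5796 [x] (0,6) — stop
  → r_6 = 0.5796
beam 7: φ=135°, α=300°
  cosα=0.5000 sinα=-0.8660 | (1,6) | tMaxX 1.7000 tMaxY 0.7159 | tΔX 2.0000 tΔY 1.1547
    t=0.7159 [y] (1,5)
    t=1.7000 [x] (2,5)
    t=1.8706 [y] (2,4)
    t=3.0253 [y] (2,3)
    t=3.7000 [x] (3,3)
    t=4.1800 [y] (3,2) — stop
  → r_7 = 4.1800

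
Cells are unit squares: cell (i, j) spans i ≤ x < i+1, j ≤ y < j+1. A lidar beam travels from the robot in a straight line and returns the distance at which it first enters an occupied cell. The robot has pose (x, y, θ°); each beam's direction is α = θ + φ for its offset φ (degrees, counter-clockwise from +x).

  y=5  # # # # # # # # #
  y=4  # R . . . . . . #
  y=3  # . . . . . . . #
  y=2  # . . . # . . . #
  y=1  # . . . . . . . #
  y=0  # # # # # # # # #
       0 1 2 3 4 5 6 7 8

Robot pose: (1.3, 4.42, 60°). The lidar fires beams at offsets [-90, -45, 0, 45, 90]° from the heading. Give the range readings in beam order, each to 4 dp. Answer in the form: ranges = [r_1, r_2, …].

beam 1: φ=-90°, α=330°
  d=(0.8660,-0.5000)  start (1,4)  tX=0.8083 tY=0.8400  stride 1/|dx|=1.1547 1/|dy|=2.0000
    cross x-line → (2,4), t=0.8083
    cross y-line → (2,3), t=0.8400
    cross x-line → (3,3), t=1.9630
    cross y-line → (3,2), t=2.8400
    cross x-line → (4,2), t=3.1177 (wall)
  → r_1 = 3.1177
beam 2: φ=-45°, α=15°
  d=(0.9659,0.2588)  start (1,4)  tX=0.7247 tY=2.2409  stride 1/|dx|=1.0353 1/|dy|=3.8637
    cross x-line → (2,4), t=0.7247
    cross x-line → (3,4), t=1.7600
    cross y-line → (3,5), t=2.2409 (wall)
  → r_2 = 2.2409
beam 3: φ=0°, α=60°
  d=(0.5000,0.8660)  start (1,4)  tX=1.4000 tY=0.6697  stride 1/|dx|=2.0000 1/|dy|=1.1547
    cross y-line → (1,5), t=0.6697 (wall)
  → r_3 = 0.6697
beam 4: φ=45°, α=105°
  d=(-0.2588,0.9659)  start (1,4)  tX=1.1591 tY=0.6005  stride 1/|dx|=3.8637 1/|dy|=1.0353
    cross y-line → (1,5), t=0.6005 (wall)
  → r_4 = 0.6005
beam 5: φ=90°, α=150°
  d=(-0.8660,0.5000)  start (1,4)  tX=0.3464 tY=1.1600  stride 1/|dx|=1.1547 1/|dy|=2.0000
    cross x-line → (0,4), t=0.3464 (wall)
  → r_5 = 0.3464

ranges = [3.1177, 2.2409, 0.6697, 0.6005, 0.3464]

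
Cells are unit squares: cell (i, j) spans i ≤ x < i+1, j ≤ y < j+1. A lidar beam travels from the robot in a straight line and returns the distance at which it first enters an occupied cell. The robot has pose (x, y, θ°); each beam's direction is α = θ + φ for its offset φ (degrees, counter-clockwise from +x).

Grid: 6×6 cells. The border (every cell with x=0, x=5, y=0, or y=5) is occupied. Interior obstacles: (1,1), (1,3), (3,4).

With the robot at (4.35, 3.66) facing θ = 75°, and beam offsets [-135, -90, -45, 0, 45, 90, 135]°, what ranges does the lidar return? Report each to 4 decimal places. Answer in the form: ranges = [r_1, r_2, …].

beam 1: φ=-135°, α=300°
  cosα=0.5000 sinα=-0.8660 | (4,3) | tMaxX 1.3000 tMaxY 0.7621 | tΔX 2.0000 tΔY 1.1547
    t=0.7621 [y] (4,2)
    t=1.3000 [x] (5,2) — stop
  → r_1 = 1.3000
beam 2: φ=-90°, α=345°
  cosα=0.9659 sinα=-0.2588 | (4,3) | tMaxX 0.6729 tMaxY 2.5500 | tΔX 1.0353 tΔY 3.8637
    t=0.6729 [x] (5,3) — stop
  → r_2 = 0.6729
beam 3: φ=-45°, α=30°
  cosα=0.8660 sinα=0.5000 | (4,3) | tMaxX 0.7506 tMaxY 0.6800 | tΔX 1.1547 tΔY 2.0000
    t=0.6800 [y] (4,4)
    t=0.7506 [x] (5,4) — stop
  → r_3 = 0.7506
beam 4: φ=0°, α=75°
  cosα=0.2588 sinα=0.9659 | (4,3) | tMaxX 2.5114 tMaxY 0.3520 | tΔX 3.8637 tΔY 1.0353
    t=0.3520 [y] (4,4)
    t=1.3873 [y] (4,5) — stop
  → r_4 = 1.3873
beam 5: φ=45°, α=120°
  cosα=-0.5000 sinα=0.8660 | (4,3) | tMaxX 0.7000 tMaxY 0.3926 | tΔX 2.0000 tΔY 1.1547
    t=0.3926 [y] (4,4)
    t=0.7000 [x] (3,4) — stop
  → r_5 = 0.7000
beam 6: φ=90°, α=165°
  cosα=-0.9659 sinα=0.2588 | (4,3) | tMaxX 0.3623 tMaxY 1.3137 | tΔX 1.0353 tΔY 3.8637
    t=0.3623 [x] (3,3)
    t=1.3137 [y] (3,4) — stop
  → r_6 = 1.3137
beam 7: φ=135°, α=210°
  cosα=-0.8660 sinα=-0.5000 | (4,3) | tMaxX 0.4041 tMaxY 1.3200 | tΔX 1.1547 tΔY 2.0000
    t=0.4041 [x] (3,3)
    t=1.3200 [y] (3,2)
    t=1.5588 [x] (2,2)
    t=2.7135 [x] (1,2)
    t=3.3200 [y] (1,1) — stop
  → r_7 = 3.3200

ranges = [1.3000, 0.6729, 0.7506, 1.3873, 0.7000, 1.3137, 3.3200]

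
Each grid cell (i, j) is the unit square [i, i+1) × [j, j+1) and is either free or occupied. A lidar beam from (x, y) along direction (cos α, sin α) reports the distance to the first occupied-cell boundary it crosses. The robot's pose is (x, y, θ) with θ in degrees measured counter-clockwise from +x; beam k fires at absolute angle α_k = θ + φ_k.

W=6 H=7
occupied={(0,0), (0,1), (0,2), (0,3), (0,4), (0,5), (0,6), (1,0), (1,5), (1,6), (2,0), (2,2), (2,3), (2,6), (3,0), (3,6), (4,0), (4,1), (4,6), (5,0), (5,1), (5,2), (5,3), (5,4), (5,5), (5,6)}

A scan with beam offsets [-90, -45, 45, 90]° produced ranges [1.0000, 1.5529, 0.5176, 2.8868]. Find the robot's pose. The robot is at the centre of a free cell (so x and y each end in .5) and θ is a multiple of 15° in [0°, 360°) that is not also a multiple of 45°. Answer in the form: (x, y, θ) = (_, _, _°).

(x, y, θ) = (2.5, 4.5, 240°)

Candidates: 16 free-cell centres × 16 headings = 256 poses. Raycast each; keep the one whose scan matches to 4 dp.
  (1.5, 1.5, 105°): beam 1 = 3.6235 ≠ 1.0000 ✗
  (3.5, 5.5, 30°): beam 1 = 3.0000 ≠ 1.0000 ✗
  (3.5, 3.5, 210°): beam 1 = 2.8868 ≠ 1.0000 ✗
  (2.5, 1.5, 165°): beam 1 = 0.5176 ≠ 1.0000 ✗
  …
  (2.5, 4.5, 240°): r_1=1.0000, r_2=1.5529, r_3=0.5176, r_4=2.8868 — all match ✓
No second candidate reproduces the full scan.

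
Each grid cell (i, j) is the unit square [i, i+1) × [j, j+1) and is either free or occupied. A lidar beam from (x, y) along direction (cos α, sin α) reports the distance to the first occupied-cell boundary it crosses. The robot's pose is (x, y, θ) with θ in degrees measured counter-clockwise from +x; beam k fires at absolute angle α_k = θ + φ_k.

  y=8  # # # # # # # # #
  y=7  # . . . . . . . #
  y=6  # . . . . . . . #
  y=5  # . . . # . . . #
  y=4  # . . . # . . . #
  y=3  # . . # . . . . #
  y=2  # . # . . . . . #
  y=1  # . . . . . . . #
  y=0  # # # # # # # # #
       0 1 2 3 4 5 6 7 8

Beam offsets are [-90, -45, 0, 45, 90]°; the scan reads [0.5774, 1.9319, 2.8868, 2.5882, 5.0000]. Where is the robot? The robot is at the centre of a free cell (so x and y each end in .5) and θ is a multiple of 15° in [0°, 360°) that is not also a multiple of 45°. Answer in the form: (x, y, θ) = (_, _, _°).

Enumerate (i+0.5, j+0.5, θ) over the 45 free cells and 16 admissible headings. For each, cast all 5 beams and compare to the given ranges.
  (3.5, 2.5, 345°): beam 1 = 1.5529 ≠ 0.5774 ✗
  (7.5, 5.5, 15°): beam 1 = 1.9319 ≠ 0.5774 ✗
  (1.5, 6.5, 345°): beam 1 = 1.9319 ≠ 0.5774 ✗
  …
  (1.5, 5.5, 300°): r_1=0.5774, r_2=1.9319, r_3=2.8868, r_4=2.5882, r_5=5.0000 — all match ✓
Only this pose fits every beam.

(x, y, θ) = (1.5, 5.5, 300°)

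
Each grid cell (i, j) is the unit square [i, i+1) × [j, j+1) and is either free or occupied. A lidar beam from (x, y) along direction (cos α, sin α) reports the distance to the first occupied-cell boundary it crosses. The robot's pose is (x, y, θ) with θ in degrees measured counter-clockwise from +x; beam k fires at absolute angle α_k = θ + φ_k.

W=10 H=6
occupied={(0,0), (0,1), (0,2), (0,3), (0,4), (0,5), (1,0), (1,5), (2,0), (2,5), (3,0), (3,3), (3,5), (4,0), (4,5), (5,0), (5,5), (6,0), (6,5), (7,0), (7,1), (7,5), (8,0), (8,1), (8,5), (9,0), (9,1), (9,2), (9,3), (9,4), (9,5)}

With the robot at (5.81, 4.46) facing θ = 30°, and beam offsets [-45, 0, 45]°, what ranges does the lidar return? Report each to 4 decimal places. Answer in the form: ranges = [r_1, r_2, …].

beam 1: φ=-45°, α=345°
  dir = (cos 345°, sin 345°) = (0.9659, -0.2588); from cell (5,4)
  next x-line at t=0.1967, next y-line at t=1.7773; Δt_x=1.0353, Δt_y=3.8637
    x: enter (6,4) at t=0.1967
    x: enter (7,4) at t=1.2320
    y: enter (7,3) at t=1.7773
    x: enter (8,3) at t=2.2673
    x: enter (9,3) at t=3.3025 ← occupied
  → r_1 = 3.3025
beam 2: φ=0°, α=30°
  dir = (cos 30°, sin 30°) = (0.8660, 0.5000); from cell (5,4)
  next x-line at t=0.2194, next y-line at t=1.0800; Δt_x=1.1547, Δt_y=2.0000
    x: enter (6,4) at t=0.2194
    y: enter (6,5) at t=1.0800 ← occupied
  → r_2 = 1.0800
beam 3: φ=45°, α=75°
  dir = (cos 75°, sin 75°) = (0.2588, 0.9659); from cell (5,4)
  next x-line at t=0.7341, next y-line at t=0.5590; Δt_x=3.8637, Δt_y=1.0353
    y: enter (5,5) at t=0.5590 ← occupied
  → r_3 = 0.5590

ranges = [3.3025, 1.0800, 0.5590]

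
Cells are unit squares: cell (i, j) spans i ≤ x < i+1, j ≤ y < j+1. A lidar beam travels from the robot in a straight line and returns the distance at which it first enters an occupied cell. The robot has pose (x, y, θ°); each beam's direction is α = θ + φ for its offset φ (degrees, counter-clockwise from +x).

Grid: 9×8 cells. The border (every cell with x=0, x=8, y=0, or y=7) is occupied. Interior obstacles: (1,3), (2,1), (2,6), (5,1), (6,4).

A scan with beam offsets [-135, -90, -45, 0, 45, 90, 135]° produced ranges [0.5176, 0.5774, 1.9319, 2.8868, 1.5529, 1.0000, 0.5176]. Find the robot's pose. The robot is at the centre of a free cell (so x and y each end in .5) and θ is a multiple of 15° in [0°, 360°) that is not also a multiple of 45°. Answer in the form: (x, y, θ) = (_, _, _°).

(x, y, θ) = (7.5, 1.5, 120°)

Candidates: 37 free-cell centres × 16 headings = 592 poses. Raycast each; keep the one whose scan matches to 4 dp.
  (4.5, 2.5, 150°): beam 1 = 3.6235 ≠ 0.5176 ✗
  (4.5, 2.5, 300°): beam 1 = 2.5882 ≠ 0.5176 ✗
  (6.5, 5.5, 60°): beam 2 = 1.7321 ≠ 0.5774 ✗
  …
  (7.5, 1.5, 120°): r_1=0.5176, r_2=0.5774, r_3=1.9319, r_4=2.8868, r_5=1.5529, r_6=1.0000, r_7=0.5176 — all match ✓
No second candidate reproduces the full scan.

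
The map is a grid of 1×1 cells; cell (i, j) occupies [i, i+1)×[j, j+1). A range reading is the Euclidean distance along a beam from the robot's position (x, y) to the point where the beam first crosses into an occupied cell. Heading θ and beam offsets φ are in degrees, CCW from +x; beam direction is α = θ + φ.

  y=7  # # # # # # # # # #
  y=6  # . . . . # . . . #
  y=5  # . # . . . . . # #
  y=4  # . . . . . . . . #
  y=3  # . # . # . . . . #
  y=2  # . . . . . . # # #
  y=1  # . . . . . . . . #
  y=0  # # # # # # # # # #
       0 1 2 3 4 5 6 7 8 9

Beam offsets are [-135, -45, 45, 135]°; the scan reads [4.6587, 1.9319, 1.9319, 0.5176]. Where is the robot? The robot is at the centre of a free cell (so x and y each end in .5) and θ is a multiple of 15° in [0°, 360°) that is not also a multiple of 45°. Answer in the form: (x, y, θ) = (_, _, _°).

Enumerate (i+0.5, j+0.5, θ) over the 41 free cells and 16 admissible headings. For each, cast all 4 beams and compare to the given ranges.
  (2.5, 2.5, 210°): beam 1 = 0.5176 ≠ 4.6587 ✗
  (1.5, 5.5, 165°): beam 1 = 0.5774 ≠ 4.6587 ✗
  (8.5, 1.5, 165°): beam 1 = 0.5774 ≠ 4.6587 ✗
  (3.5, 3.5, 240°): beam 1 = 1.9319 ≠ 4.6587 ✗
  (2.5, 4.5, 330°): beam 1 = 1.5529 ≠ 4.6587 ✗
  …
  (4.5, 4.5, 120°): r_1=4.6587, r_2=1.9319, r_3=1.9319, r_4=0.5176 — all match ✓
No second candidate reproduces the full scan.

(x, y, θ) = (4.5, 4.5, 120°)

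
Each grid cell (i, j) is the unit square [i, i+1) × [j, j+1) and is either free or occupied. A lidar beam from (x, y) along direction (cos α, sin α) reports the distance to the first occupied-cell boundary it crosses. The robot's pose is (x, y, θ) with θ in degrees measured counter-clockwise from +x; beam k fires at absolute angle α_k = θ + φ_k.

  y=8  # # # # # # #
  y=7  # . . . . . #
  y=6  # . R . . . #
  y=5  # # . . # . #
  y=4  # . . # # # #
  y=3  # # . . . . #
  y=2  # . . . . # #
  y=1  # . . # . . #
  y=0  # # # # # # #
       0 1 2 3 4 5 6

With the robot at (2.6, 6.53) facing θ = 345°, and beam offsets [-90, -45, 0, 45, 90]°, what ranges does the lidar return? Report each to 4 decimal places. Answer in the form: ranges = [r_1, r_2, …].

beam 1: φ=-90°, α=255°
  cosα=-0.2588 sinα=-0.9659 | (2,6) | tMaxX 2.3182 tMaxY 0.5487 | tΔX 3.8637 tΔY 1.0353
    t=0.5487 [y] (2,5)
    t=1.5840 [y] (2,4)
    t=2.3182 [x] (1,4)
    t=2.6192 [y] (1,3) — stop
  → r_1 = 2.6192
beam 2: φ=-45°, α=300°
  cosα=0.5000 sinα=-0.8660 | (2,6) | tMaxX 0.8000 tMaxY 0.6120 | tΔX 2.0000 tΔY 1.1547
    t=0.6120 [y] (2,5)
    t=0.8000 [x] (3,5)
    t=1.7667 [y] (3,4) — stop
  → r_2 = 1.7667
beam 3: φ=0°, α=345°
  cosα=0.9659 sinα=-0.2588 | (2,6) | tMaxX 0.4141 tMaxY 2.0478 | tΔX 1.0353 tΔY 3.8637
    t=0.4141 [x] (3,6)
    t=1.4494 [x] (4,6)
    t=2.0478 [y] (4,5) — stop
  → r_3 = 2.0478
beam 4: φ=45°, α=30°
  cosα=0.8660 sinα=0.5000 | (2,6) | tMaxX 0.4619 tMaxY 0.9400 | tΔX 1.1547 tΔY 2.0000
    t=0.4619 [x] (3,6)
    t=0.9400 [y] (3,7)
    t=1.6166 [x] (4,7)
    t=2.7713 [x] (5,7)
    t=2.9400 [y] (5,8) — stop
  → r_4 = 2.9400
beam 5: φ=90°, α=75°
  cosα=0.2588 sinα=0.9659 | (2,6) | tMaxX 1.5455 tMaxY 0.4866 | tΔX 3.8637 tΔY 1.0353
    t=0.4866 [y] (2,7)
    t=1.5219 [y] (2,8) — stop
  → r_5 = 1.5219

ranges = [2.6192, 1.7667, 2.0478, 2.9400, 1.5219]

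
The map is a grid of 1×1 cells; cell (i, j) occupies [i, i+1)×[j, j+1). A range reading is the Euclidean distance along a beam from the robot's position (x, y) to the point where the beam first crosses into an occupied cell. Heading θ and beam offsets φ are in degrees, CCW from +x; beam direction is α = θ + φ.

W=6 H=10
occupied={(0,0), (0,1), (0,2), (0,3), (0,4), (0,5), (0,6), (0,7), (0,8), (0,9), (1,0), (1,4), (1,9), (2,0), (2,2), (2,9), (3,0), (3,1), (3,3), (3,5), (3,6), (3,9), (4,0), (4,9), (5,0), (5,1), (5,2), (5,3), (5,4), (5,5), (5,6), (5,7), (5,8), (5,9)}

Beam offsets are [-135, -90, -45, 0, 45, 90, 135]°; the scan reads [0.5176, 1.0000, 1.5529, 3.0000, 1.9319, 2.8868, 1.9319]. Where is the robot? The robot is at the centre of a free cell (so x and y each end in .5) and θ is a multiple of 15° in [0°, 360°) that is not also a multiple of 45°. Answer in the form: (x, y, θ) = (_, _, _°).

(x, y, θ) = (2.5, 8.5, 240°)

The pose lattice has 26·16 = 416 candidates. Test each by forward raycasting.
  (4.5, 5.5, 195°): beam 1 = 1.0000 ≠ 0.5176 ✗
  (4.5, 5.5, 30°): beam 1 = 1.9319 ≠ 0.5176 ✗
  (4.5, 4.5, 285°): beam 1 = 1.0000 ≠ 0.5176 ✗
  (3.5, 8.5, 240°): beam 3 = 2.5882 ≠ 1.5529 ✗
  …
  (2.5, 8.5, 240°): r_1=0.5176, r_2=1.0000, r_3=1.5529, r_4=3.0000, r_5=1.9319, r_6=2.8868, r_7=1.9319 — all match ✓
Unique over the lattice → pose = (2.5, 8.5, 240°).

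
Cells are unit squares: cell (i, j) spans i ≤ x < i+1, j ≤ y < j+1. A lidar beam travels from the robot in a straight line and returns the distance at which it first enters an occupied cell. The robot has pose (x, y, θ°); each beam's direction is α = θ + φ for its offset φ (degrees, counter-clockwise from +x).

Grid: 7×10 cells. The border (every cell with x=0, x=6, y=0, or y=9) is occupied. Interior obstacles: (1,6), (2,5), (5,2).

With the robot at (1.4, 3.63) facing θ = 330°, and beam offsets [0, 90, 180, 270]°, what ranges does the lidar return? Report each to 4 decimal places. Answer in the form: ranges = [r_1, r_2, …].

ranges = [5.2600, 1.5819, 0.4619, 0.8000]

beam 1: φ=0°, α=330°
  d=(0.8660,-0.5000)  start (1,3)  tX=0.6928 tY=1.2600  stride 1/|dx|=1.1547 1/|dy|=2.0000
    cross x-line → (2,3), t=0.6928
    cross y-line → (2,2), t=1.2600
    cross x-line → (3,2), t=1.8475
    cross x-line → (4,2), t=3.0022
    cross y-line → (4,1), t=3.2600
    cross x-line → (5,1), t=4.1569
    cross y-line → (5,0), t=5.2600 (wall)
  → r_1 = 5.2600
beam 2: φ=90°, α=60°
  d=(0.5000,0.8660)  start (1,3)  tX=1.2000 tY=0.4272  stride 1/|dx|=2.0000 1/|dy|=1.1547
    cross y-line → (1,4), t=0.4272
    cross x-line → (2,4), t=1.2000
    cross y-line → (2,5), t=1.5819 (wall)
  → r_2 = 1.5819
beam 3: φ=180°, α=150°
  d=(-0.8660,0.5000)  start (1,3)  tX=0.4619 tY=0.7400  stride 1/|dx|=1.1547 1/|dy|=2.0000
    cross x-line → (0,3), t=0.4619 (wall)
  → r_3 = 0.4619
beam 4: φ=270°, α=240°
  d=(-0.5000,-0.8660)  start (1,3)  tX=0.8000 tY=0.7275  stride 1/|dx|=2.0000 1/|dy|=1.1547
    cross y-line → (1,2), t=0.7275
    cross x-line → (0,2), t=0.8000 (wall)
  → r_4 = 0.8000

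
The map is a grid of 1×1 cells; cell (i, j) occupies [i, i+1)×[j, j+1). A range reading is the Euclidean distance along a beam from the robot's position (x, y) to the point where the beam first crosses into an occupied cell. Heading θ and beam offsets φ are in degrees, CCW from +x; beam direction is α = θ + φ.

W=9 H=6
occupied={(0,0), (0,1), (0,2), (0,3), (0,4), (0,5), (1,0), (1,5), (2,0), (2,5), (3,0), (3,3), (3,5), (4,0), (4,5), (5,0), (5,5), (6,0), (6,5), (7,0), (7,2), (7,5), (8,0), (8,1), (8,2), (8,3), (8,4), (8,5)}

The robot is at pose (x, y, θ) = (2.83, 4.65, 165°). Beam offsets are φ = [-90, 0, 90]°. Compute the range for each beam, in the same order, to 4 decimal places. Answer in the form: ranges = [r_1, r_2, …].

ranges = [0.3623, 1.3523, 3.7788]

beam 1: φ=-90°, α=75°
  d=(0.2588,0.9659)  start (2,4)  tX=0.6568 tY=0.3623  stride 1/|dx|=3.8637 1/|dy|=1.0353
    cross y-line → (2,5), t=0.3623 (wall)
  → r_1 = 0.3623
beam 2: φ=0°, α=165°
  d=(-0.9659,0.2588)  start (2,4)  tX=0.8593 tY=1.3523  stride 1/|dx|=1.0353 1/|dy|=3.8637
    cross x-line → (1,4), t=0.8593
    cross y-line → (1,5), t=1.3523 (wall)
  → r_2 = 1.3523
beam 3: φ=90°, α=255°
  d=(-0.2588,-0.9659)  start (2,4)  tX=3.2069 tY=0.6729  stride 1/|dx|=3.8637 1/|dy|=1.0353
    cross y-line → (2,3), t=0.6729
    cross y-line → (2,2), t=1.7082
    cross y-line → (2,1), t=2.7435
    cross x-line → (1,1), t=3.2069
    cross y-line → (1,0), t=3.7788 (wall)
  → r_3 = 3.7788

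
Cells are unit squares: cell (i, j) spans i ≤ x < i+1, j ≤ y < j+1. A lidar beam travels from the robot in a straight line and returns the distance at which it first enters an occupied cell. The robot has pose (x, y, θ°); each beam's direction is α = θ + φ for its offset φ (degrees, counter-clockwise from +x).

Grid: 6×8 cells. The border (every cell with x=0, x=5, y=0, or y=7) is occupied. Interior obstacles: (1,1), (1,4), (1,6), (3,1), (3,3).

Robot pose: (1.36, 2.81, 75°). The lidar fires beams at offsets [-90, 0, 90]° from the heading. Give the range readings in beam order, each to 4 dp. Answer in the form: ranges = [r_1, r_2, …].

beam 1: φ=-90°, α=345°
  d=(0.9659,-0.2588)  start (1,2)  tX=0.6626 tY=3.1296  stride 1/|dx|=1.0353 1/|dy|=3.8637
    cross x-line → (2,2), t=0.6626
    cross x-line → (3,2), t=1.6979
    cross x-line → (4,2), t=2.7331
    cross y-line → (4,1), t=3.1296
    cross x-line → (5,1), t=3.7684 (wall)
  → r_1 = 3.7684
beam 2: φ=0°, α=75°
  d=(0.2588,0.9659)  start (1,2)  tX=2.4728 tY=0.1967  stride 1/|dx|=3.8637 1/|dy|=1.0353
    cross y-line → (1,3), t=0.1967
    cross y-line → (1,4), t=1.2320 (wall)
  → r_2 = 1.2320
beam 3: φ=90°, α=165°
  d=(-0.9659,0.2588)  start (1,2)  tX=0.3727 tY=0.7341  stride 1/|dx|=1.0353 1/|dy|=3.8637
    cross x-line → (0,2), t=0.3727 (wall)
  → r_3 = 0.3727

ranges = [3.7684, 1.2320, 0.3727]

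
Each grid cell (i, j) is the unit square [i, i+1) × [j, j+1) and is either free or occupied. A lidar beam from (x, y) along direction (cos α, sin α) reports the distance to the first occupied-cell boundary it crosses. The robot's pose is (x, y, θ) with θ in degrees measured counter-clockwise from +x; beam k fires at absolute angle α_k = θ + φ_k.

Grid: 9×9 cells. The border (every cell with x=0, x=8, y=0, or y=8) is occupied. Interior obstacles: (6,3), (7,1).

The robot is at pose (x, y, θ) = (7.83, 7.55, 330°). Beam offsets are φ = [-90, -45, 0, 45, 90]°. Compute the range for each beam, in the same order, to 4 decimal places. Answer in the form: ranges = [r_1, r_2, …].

ranges = [7.5633, 0.6568, 0.1963, 0.1760, 0.3400]

beam 1: φ=-90°, α=240°
  direction (-0.5000, -0.8660); cell (7,7); t to first gridline: x 1.6600, y 0.6351 (then +2.0000 / +1.1547)
    (7,6) via y @ 0.6351
    (6,6) via x @ 1.6600
    (6,5) via y @ 1.7898
    (6,4) via y @ 2.9445
    (5,4) via x @ 3.6600
    (5,3) via y @ 4.0992
    (5,2) via y @ 5.2539
    (4,2) via x @ 5.6600
    (4,1) via y @ 6.4086
    (4,0) via y @ 7.5633  # hit
  → r_1 = 7.5633
beam 2: φ=-45°, α=285°
  direction (0.2588, -0.9659); cell (7,7); t to first gridline: x 0.6568, y 0.5694 (then +3.8637 / +1.0353)
    (7,6) via y @ 0.5694
    (8,6) via x @ 0.6568  # hit
  → r_2 = 0.6568
beam 3: φ=0°, α=330°
  direction (0.8660, -0.5000); cell (7,7); t to first gridline: x 0.1963, y 1.1000 (then +1.1547 / +2.0000)
    (8,7) via x @ 0.1963  # hit
  → r_3 = 0.1963
beam 4: φ=45°, α=15°
  direction (0.9659, 0.2588); cell (7,7); t to first gridline: x 0.1760, y 1.7387 (then +1.0353 / +3.8637)
    (8,7) via x @ 0.1760  # hit
  → r_4 = 0.1760
beam 5: φ=90°, α=60°
  direction (0.5000, 0.8660); cell (7,7); t to first gridline: x 0.3400, y 0.5196 (then +2.0000 / +1.1547)
    (8,7) via x @ 0.3400  # hit
  → r_5 = 0.3400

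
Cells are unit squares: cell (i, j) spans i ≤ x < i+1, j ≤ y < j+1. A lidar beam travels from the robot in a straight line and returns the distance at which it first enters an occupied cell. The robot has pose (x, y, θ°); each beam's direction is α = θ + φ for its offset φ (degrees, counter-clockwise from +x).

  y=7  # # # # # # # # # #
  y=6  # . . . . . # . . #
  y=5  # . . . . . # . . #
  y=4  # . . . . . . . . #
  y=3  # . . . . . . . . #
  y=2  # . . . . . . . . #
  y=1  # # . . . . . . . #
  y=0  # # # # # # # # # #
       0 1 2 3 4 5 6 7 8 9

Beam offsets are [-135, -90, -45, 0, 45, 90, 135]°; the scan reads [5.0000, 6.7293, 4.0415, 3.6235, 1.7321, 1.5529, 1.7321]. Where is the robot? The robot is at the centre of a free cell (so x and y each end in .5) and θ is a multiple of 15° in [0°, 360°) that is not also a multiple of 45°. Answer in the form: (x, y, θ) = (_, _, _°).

(x, y, θ) = (2.5, 3.5, 105°)

The pose lattice has 45·16 = 720 candidates. Test each by forward raycasting.
  (5.5, 6.5, 345°): beam 1 = 5.1962 ≠ 5.0000 ✗
  (8.5, 1.5, 195°): beam 1 = 1.0000 ≠ 5.0000 ✗
  (2.5, 5.5, 75°): beam 1 = 5.1962 ≠ 5.0000 ✗
  …
  (2.5, 3.5, 105°): r_1=5.0000, r_2=6.7293, r_3=4.0415, r_4=3.6235, r_5=1.7321, r_6=1.5529, r_7=1.7321 — all match ✓
Unique over the lattice → pose = (2.5, 3.5, 105°).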